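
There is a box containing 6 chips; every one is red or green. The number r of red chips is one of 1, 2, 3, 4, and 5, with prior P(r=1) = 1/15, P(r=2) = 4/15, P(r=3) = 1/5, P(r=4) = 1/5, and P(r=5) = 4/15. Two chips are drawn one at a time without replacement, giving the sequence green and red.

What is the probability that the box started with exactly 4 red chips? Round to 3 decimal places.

Under each hypothesis, the probability of the observed sequence is: P(data | r = 1) = (5/6)(1/5) = 1/6; P(data | r = 2) = (4/6)(2/5) = 4/15; P(data | r = 3) = (3/6)(3/5) = 3/10; P(data | r = 4) = (2/6)(4/5) = 4/15; P(data | r = 5) = (1/6)(5/5) = 1/6.
Weighting by the prior gives 1/15 · 1/6 = 1/90, 4/15 · 4/15 = 16/225, 1/5 · 3/10 = 3/50, 1/5 · 4/15 = 4/75, 4/15 · 1/6 = 2/45; summing to 6/25.
By Bayes' rule, P(r = 4 | data) = (4/75) / (6/25) = 2/9.

0.222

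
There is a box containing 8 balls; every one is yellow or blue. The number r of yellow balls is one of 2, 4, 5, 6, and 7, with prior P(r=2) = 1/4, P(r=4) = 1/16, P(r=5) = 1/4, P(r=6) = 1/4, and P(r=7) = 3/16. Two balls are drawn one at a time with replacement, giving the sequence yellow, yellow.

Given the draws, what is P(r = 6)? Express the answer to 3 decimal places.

0.340

For each hypothesis, P(data | H) works out to: P(data | r = 2) = (2/8)(2/8) = 0.0625; P(data | r = 4) = (4/8)(4/8) = 0.25; P(data | r = 5) = (5/8)(5/8) = 0.39062; P(data | r = 6) = (6/8)(6/8) = 0.5625; P(data | r = 7) = (7/8)(7/8) = 0.76562.
The prior-weighted likelihoods are 1/4 · 0.0625 = 0.015625, 1/16 · 0.25 = 0.015625, 1/4 · 0.39062 = 0.097656, 1/4 · 0.5625 = 0.14062, 3/16 · 0.76562 = 0.14355; with total 0.41309.
Hence P(r = 6 | data) = (0.14062) / (0.41309) = 0.34043.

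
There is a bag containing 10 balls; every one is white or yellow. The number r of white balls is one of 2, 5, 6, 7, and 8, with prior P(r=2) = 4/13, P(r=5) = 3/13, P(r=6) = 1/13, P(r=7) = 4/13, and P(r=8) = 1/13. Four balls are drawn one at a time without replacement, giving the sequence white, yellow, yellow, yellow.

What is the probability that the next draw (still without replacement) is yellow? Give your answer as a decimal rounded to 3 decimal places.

Under each hypothesis, the probability of the observed sequence is: P(data | r = 2) = (2/10)(8/9)(7/8)(6/7) = 2/15; P(data | r = 5) = (5/10)(5/9)(4/8)(3/7) = 5/84; P(data | r = 6) = (6/10)(4/9)(3/8)(2/7) = 1/35; P(data | r = 7) = (7/10)(3/9)(2/8)(1/7) = 1/120; P(data | r = 8) = (8/10)(2/9)(1/8)(0/7) = 0.
Multiplying each by its prior: 4/13 · 2/15 = 8/195, 3/13 · 5/84 = 5/364, 1/13 · 1/35 = 1/455, 4/13 · 1/120 = 1/390, 1/13 · 0 = 0; summing to 5/84.
The posterior is then P(r = 2 | data) = 224/325, P(r = 5 | data) = 3/13, P(r = 6 | data) = 12/325, P(r = 7 | data) = 14/325, P(r = 8 | data) = 0.
The predictive probability is P(yellow next | data) = (5/6)(224/325) + (1/3)(3/13) + (1/6)(12/325) + (0)(14/325) = 641/975.

0.657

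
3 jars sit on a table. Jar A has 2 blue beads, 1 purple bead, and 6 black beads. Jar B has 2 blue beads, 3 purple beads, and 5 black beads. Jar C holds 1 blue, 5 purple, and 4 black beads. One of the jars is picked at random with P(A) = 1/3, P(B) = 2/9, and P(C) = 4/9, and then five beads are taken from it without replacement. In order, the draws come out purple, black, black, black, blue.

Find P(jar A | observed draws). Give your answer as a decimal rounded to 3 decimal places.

0.545

For each hypothesis, P(data | H) works out to: P(data | jar A) = (1/9)(6/8)(5/7)(4/6)(2/5) = 0.015873; P(data | jar B) = (3/10)(5/9)(4/8)(3/7)(2/6) = 0.011905; P(data | jar C) = (5/10)(4/9)(3/8)(2/7)(1/6) = 0.0039683.
Multiplying each by its prior: 1/3 · 0.015873 = 0.005291, 2/9 · 0.011905 = 0.0026455, 4/9 · 0.0039683 = 0.0017637; these sum to 0.0097002.
So P(jar A | data) = (0.005291) / (0.0097002) = 0.54545.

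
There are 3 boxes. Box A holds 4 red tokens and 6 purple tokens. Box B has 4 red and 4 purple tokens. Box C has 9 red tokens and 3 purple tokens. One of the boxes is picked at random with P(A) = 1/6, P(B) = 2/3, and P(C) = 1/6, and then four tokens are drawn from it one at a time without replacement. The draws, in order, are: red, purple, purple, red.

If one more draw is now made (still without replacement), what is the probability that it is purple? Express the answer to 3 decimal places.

Compute the likelihood of the observed sequence for each case: P(data | box A) = (4/10)(6/9)(5/8)(3/7) = 0.071429; P(data | box B) = (4/8)(4/7)(3/6)(3/5) = 0.085714; P(data | box C) = (9/12)(3/11)(2/10)(8/9) = 0.036364.
Multiplying each by its prior: 1/6 · 0.071429 = 0.011905, 2/3 · 0.085714 = 0.057143, 1/6 · 0.036364 = 0.0060606; with total 0.075108.
The posterior is then P(box A | data) = 0.1585, P(box B | data) = 0.76081, P(box C | data) = 0.080692.
Averaging over the posterior, P(purple next | data) = (2/3)(0.1585) + (1/2)(0.76081) + (1/8)(0.080692) = 0.49616.

0.496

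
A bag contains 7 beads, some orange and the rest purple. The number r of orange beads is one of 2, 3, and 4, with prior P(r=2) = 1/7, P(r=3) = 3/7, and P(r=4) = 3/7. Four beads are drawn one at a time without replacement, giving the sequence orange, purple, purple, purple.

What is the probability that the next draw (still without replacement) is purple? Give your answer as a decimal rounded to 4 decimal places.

For each hypothesis, P(data | H) works out to: P(data | r = 2) = (2/7)(5/6)(4/5)(3/4) = 1/7; P(data | r = 3) = (3/7)(4/6)(3/5)(2/4) = 3/35; P(data | r = 4) = (4/7)(3/6)(2/5)(1/4) = 1/35.
The prior-weighted likelihoods are 1/7 · 1/7 = 1/49, 3/7 · 3/35 = 9/245, 3/7 · 1/35 = 3/245; summing to 17/245.
Normalising, the posterior is P(r = 2 | data) = 5/17, P(r = 3 | data) = 9/17, P(r = 4 | data) = 3/17.
The predictive probability is P(purple next | data) = (2/3)(5/17) + (1/3)(9/17) + (0)(3/17) = 19/51.

0.3725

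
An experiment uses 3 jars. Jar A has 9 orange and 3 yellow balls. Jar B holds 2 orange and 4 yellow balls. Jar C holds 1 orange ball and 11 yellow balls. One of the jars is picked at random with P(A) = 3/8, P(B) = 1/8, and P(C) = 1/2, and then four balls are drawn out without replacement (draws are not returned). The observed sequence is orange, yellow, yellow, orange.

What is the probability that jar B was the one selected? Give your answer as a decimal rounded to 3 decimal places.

Compute the likelihood of the observed sequence for each case: P(data | jar A) = (9/12)(3/11)(2/10)(8/9) = 0.036364; P(data | jar B) = (2/6)(4/5)(3/4)(1/3) = 0.066667; P(data | jar C) = (1/12)(11/11)(10/10)(0/9) = 0.
The prior-weighted likelihoods are 3/8 · 0.036364 = 0.013636, 1/8 · 0.066667 = 0.0083333, 1/2 · 0 = 0; these sum to 0.02197.
Hence P(jar B | data) = (0.0083333) / (0.02197) = 0.37931.

0.379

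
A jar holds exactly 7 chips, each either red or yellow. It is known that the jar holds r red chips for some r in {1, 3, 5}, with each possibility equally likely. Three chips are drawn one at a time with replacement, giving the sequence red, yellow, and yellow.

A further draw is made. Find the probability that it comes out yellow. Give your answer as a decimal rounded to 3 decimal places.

Under each hypothesis, the probability of the observed sequence is: P(data | r = 1) = (1/7)(6/7)(6/7) = 0.10496; P(data | r = 3) = (3/7)(4/7)(4/7) = 0.13994; P(data | r = 5) = (5/7)(2/7)(2/7) = 0.058309.
The prior-weighted likelihoods are 1/3 · 0.10496 = 0.034985, 1/3 · 0.13994 = 0.046647, 1/3 · 0.058309 = 0.019436; these sum to 0.10107.
The posterior is then P(r = 1 | data) = 0.34615, P(r = 3 | data) = 0.46154, P(r = 5 | data) = 0.19231.
The predictive probability is P(yellow next | data) = (6/7)(0.34615) + (4/7)(0.46154) + (2/7)(0.19231) = 0.61538.

0.615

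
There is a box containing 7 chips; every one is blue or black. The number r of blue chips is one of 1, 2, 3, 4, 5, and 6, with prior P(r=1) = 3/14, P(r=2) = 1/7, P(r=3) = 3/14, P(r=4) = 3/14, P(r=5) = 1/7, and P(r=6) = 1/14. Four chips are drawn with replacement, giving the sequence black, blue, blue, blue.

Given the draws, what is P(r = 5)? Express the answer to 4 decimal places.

0.2917

Compute the likelihood of the observed sequence for each case: P(data | r = 1) = (6/7)(1/7)(1/7)(1/7) = 0.002499; P(data | r = 2) = (5/7)(2/7)(2/7)(2/7) = 0.01666; P(data | r = 3) = (4/7)(3/7)(3/7)(3/7) = 0.044981; P(data | r = 4) = (3/7)(4/7)(4/7)(4/7) = 0.079967; P(data | r = 5) = (2/7)(5/7)(5/7)(5/7) = 0.10412; P(data | r = 6) = (1/7)(6/7)(6/7)(6/7) = 0.089963.
Multiplying each by its prior: 3/14 · 0.002499 = 0.00053549, 1/7 · 0.01666 = 0.00238, 3/14 · 0.044981 = 0.0096388, 3/14 · 0.079967 = 0.017136, 1/7 · 0.10412 = 0.014875, 1/14 · 0.089963 = 0.0064259; with total 0.050991.
Therefore the posterior P(r = 5 | data) = (0.014875) / (0.050991) = 0.29172.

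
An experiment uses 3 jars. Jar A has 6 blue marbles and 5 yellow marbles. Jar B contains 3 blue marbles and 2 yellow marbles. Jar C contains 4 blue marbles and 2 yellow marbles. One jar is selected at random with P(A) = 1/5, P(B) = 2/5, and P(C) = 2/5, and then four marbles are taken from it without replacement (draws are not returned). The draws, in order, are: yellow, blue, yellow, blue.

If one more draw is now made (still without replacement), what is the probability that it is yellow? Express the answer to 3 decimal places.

Under each hypothesis, the probability of the observed sequence is: P(data | jar A) = (5/11)(6/10)(4/9)(5/8) = 5/66; P(data | jar B) = (2/5)(3/4)(1/3)(2/2) = 1/10; P(data | jar C) = (2/6)(4/5)(1/4)(3/3) = 1/15.
Multiplying each by its prior: 1/5 · 5/66 = 1/66, 2/5 · 1/10 = 1/25, 2/5 · 1/15 = 2/75; with total 9/110.
Normalising, the posterior is P(jar A | data) = 5/27, P(jar B | data) = 22/45, P(jar C | data) = 44/135.
The predictive probability is P(yellow next | data) = (3/7)(5/27) + (0)(22/45) + (0)(44/135) = 5/63.

0.079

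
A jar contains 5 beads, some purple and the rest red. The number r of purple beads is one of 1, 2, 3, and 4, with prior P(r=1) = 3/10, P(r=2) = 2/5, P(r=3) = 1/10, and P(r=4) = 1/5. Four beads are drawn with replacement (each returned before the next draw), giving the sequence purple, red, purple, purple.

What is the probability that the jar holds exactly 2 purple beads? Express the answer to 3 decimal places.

0.331

Compute the likelihood of the observed sequence for each case: P(data | r = 1) = (1/5)(4/5)(1/5)(1/5) = 0.0064; P(data | r = 2) = (2/5)(3/5)(2/5)(2/5) = 0.0384; P(data | r = 3) = (3/5)(2/5)(3/5)(3/5) = 0.0864; P(data | r = 4) = (4/5)(1/5)(4/5)(4/5) = 0.1024.
Multiplying each by its prior: 3/10 · 0.0064 = 0.00192, 2/5 · 0.0384 = 0.01536, 1/10 · 0.0864 = 0.00864, 1/5 · 0.1024 = 0.02048; summing to 0.0464.
So P(r = 2 | data) = (0.01536) / (0.0464) = 0.33103.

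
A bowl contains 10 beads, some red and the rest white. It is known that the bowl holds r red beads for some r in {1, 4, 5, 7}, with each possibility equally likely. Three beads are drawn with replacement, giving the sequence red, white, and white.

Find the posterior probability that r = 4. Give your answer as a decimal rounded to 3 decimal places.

For each hypothesis, P(data | H) works out to: P(data | r = 1) = (1/10)(9/10)(9/10) = 0.081; P(data | r = 4) = (4/10)(6/10)(6/10) = 0.144; P(data | r = 5) = (5/10)(5/10)(5/10) = 0.125; P(data | r = 7) = (7/10)(3/10)(3/10) = 0.063.
Multiplying each by its prior: 1/4 · 0.081 = 0.02025, 1/4 · 0.144 = 0.036, 1/4 · 0.125 = 0.03125, 1/4 · 0.063 = 0.01575; these sum to 0.10325.
Hence P(r = 4 | data) = (0.036) / (0.10325) = 0.34867.

0.349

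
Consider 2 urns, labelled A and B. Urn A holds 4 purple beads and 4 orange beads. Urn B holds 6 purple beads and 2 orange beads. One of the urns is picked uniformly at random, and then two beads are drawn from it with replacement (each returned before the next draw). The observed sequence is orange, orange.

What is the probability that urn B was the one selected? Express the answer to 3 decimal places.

The likelihood of the observed sequence under each hypothesis: P(data | urn A) = (4/8)(4/8) = 1/4; P(data | urn B) = (2/8)(2/8) = 1/16.
The prior-weighted likelihoods are 1/2 · 1/4 = 1/8, 1/2 · 1/16 = 1/32; these sum to 5/32.
So P(urn B | data) = (1/32) / (5/32) = 1/5.

0.200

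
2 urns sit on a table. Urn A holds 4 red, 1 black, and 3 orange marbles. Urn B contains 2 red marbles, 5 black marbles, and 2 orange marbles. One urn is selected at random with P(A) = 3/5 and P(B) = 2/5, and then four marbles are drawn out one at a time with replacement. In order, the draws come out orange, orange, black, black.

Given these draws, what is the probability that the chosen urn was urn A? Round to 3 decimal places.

For each hypothesis, P(data | H) works out to: P(data | urn A) = (3/8)(3/8)(1/8)(1/8) = 0.0021973; P(data | urn B) = (2/9)(2/9)(5/9)(5/9) = 0.015242.
The prior-weighted likelihoods are 3/5 · 0.0021973 = 0.0013184, 2/5 · 0.015242 = 0.0060966; summing to 0.007415.
Hence P(urn A | data) = (0.0013184) / (0.007415) = 0.1778.

0.178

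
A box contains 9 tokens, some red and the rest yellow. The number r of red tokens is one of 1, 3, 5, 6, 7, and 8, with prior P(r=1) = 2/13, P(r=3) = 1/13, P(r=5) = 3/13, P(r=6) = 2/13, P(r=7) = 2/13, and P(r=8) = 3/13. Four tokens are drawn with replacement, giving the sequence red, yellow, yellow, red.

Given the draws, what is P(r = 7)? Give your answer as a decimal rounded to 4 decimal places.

Under each hypothesis, the probability of the observed sequence is: P(data | r = 1) = (1/9)(8/9)(8/9)(1/9) = 0.0097546; P(data | r = 3) = (3/9)(6/9)(6/9)(3/9) = 0.049383; P(data | r = 5) = (5/9)(4/9)(4/9)(5/9) = 0.060966; P(data | r = 6) = (6/9)(3/9)(3/9)(6/9) = 0.049383; P(data | r = 7) = (7/9)(2/9)(2/9)(7/9) = 0.029873; P(data | r = 8) = (8/9)(1/9)(1/9)(8/9) = 0.0097546.
Multiplying each by its prior: 2/13 · 0.0097546 = 0.0015007, 1/13 · 0.049383 = 0.0037987, 3/13 · 0.060966 = 0.014069, 2/13 · 0.049383 = 0.0075973, 2/13 · 0.029873 = 0.0045959, 3/13 · 0.0097546 = 0.0022511; with total 0.033813.
Therefore the posterior P(r = 7 | data) = (0.0045959) / (0.033813) = 0.13592.

0.1359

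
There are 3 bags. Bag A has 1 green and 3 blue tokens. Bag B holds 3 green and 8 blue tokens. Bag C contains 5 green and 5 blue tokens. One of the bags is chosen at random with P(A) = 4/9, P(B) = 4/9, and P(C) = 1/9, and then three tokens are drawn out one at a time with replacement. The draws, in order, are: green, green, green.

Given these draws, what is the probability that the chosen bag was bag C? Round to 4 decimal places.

The likelihood of the observed sequence under each hypothesis: P(data | bag A) = (1/4)(1/4)(1/4) = 0.015625; P(data | bag B) = (3/11)(3/11)(3/11) = 0.020285; P(data | bag C) = (5/10)(5/10)(5/10) = 0.125.
The prior-weighted likelihoods are 4/9 · 0.015625 = 0.0069444, 4/9 · 0.020285 = 0.0090158, 1/9 · 0.125 = 0.013889; these sum to 0.029849.
So P(bag C | data) = (0.013889) / (0.029849) = 0.4653.

0.4653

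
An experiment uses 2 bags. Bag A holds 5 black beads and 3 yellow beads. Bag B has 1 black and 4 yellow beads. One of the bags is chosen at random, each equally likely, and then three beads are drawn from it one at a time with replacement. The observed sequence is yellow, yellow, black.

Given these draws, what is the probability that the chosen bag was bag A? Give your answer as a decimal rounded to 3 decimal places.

0.407

Compute the likelihood of the observed sequence for each case: P(data | bag A) = (3/8)(3/8)(5/8) = 0.087891; P(data | bag B) = (4/5)(4/5)(1/5) = 0.128.
Multiplying each by its prior: 1/2 · 0.087891 = 0.043945, 1/2 · 0.128 = 0.064; summing to 0.10795.
Therefore the posterior P(bag A | data) = (0.043945) / (0.10795) = 0.40711.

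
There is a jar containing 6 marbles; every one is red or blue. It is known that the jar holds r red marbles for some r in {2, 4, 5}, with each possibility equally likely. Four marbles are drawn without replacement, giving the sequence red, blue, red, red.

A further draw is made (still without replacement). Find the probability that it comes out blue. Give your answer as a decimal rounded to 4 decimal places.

Under each hypothesis, the probability of the observed sequence is: P(data | r = 2) = (2/6)(4/5)(1/4)(0/3) = 0; P(data | r = 4) = (4/6)(2/5)(3/4)(2/3) = 2/15; P(data | r = 5) = (5/6)(1/5)(4/4)(3/3) = 1/6.
The prior-weighted likelihoods are 1/3 · 0 = 0, 1/3 · 2/15 = 2/45, 1/3 · 1/6 = 1/18; with total 1/10.
Normalising, the posterior is P(r = 2 | data) = 0, P(r = 4 | data) = 4/9, P(r = 5 | data) = 5/9.
The predictive probability is P(blue next | data) = (1/2)(4/9) + (0)(5/9) = 2/9.

0.2222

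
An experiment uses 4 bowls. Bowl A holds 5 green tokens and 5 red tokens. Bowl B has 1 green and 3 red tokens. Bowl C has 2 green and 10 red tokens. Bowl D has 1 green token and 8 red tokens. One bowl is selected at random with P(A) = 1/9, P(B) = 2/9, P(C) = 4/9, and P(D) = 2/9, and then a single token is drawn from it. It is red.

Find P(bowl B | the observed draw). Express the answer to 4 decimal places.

0.2109

For each hypothesis, P(data | H) works out to: P(data | bowl A) = (5/10) = 1/2; P(data | bowl B) = (3/4) = 3/4; P(data | bowl C) = (10/12) = 5/6; P(data | bowl D) = (8/9) = 8/9.
The prior-weighted likelihoods are 1/9 · 1/2 = 1/18, 2/9 · 3/4 = 1/6, 4/9 · 5/6 = 10/27, 2/9 · 8/9 = 16/81; summing to 64/81.
Hence P(bowl B | data) = (1/6) / (64/81) = 27/128.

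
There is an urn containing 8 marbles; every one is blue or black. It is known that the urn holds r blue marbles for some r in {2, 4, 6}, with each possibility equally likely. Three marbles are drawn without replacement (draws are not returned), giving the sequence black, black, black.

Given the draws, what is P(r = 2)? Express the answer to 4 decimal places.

0.8333

For each hypothesis, P(data | H) works out to: P(data | r = 2) = (6/8)(5/7)(4/6) = 5/14; P(data | r = 4) = (4/8)(3/7)(2/6) = 1/14; P(data | r = 6) = (2/8)(1/7)(0/6) = 0.
The prior-weighted likelihoods are 1/3 · 5/14 = 5/42, 1/3 · 1/14 = 1/42, 1/3 · 0 = 0; summing to 1/7.
So P(r = 2 | data) = (5/42) / (1/7) = 5/6.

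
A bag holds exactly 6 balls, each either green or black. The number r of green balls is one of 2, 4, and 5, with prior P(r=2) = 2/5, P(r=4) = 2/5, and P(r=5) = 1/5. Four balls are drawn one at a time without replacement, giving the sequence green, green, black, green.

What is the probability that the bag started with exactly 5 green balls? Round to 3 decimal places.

0.385

Compute the likelihood of the observed sequence for each case: P(data | r = 2) = (2/6)(1/5)(4/4)(0/3) = 0; P(data | r = 4) = (4/6)(3/5)(2/4)(2/3) = 2/15; P(data | r = 5) = (5/6)(4/5)(1/4)(3/3) = 1/6.
The prior-weighted likelihoods are 2/5 · 0 = 0, 2/5 · 2/15 = 4/75, 1/5 · 1/6 = 1/30; these sum to 13/150.
By Bayes' rule, P(r = 5 | data) = (1/30) / (13/150) = 5/13.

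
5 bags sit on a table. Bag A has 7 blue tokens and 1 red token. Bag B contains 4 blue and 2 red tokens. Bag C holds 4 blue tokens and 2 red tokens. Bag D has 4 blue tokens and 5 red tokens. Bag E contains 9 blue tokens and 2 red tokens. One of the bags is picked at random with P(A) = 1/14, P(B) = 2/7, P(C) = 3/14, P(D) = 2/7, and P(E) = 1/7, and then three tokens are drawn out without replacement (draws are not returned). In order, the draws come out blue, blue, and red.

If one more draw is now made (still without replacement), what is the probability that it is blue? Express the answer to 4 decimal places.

0.6420

For each hypothesis, P(data | H) works out to: P(data | bag A) = (7/8)(6/7)(1/6) = 0.125; P(data | bag B) = (4/6)(3/5)(2/4) = 0.2; P(data | bag C) = (4/6)(3/5)(2/4) = 0.2; P(data | bag D) = (4/9)(3/8)(5/7) = 0.11905; P(data | bag E) = (9/11)(8/10)(2/9) = 0.14545.
The prior-weighted likelihoods are 1/14 · 0.125 = 0.0089286, 2/7 · 0.2 = 0.057143, 3/14 · 0.2 = 0.042857, 2/7 · 0.11905 = 0.034014, 1/7 · 0.14545 = 0.020779; summing to 0.16372.
Normalising, the posterior is P(bag A | data) = 0.054535, P(bag B | data) = 0.34902, P(bag C | data) = 0.26177, P(bag D | data) = 0.20775, P(bag E | data) = 0.12692.
Averaging over the posterior, P(blue next | data) = (1)(0.054535) + (2/3)(0.34902) + (2/3)(0.26177) + (1/3)(0.20775) + (7/8)(0.12692) = 0.64204.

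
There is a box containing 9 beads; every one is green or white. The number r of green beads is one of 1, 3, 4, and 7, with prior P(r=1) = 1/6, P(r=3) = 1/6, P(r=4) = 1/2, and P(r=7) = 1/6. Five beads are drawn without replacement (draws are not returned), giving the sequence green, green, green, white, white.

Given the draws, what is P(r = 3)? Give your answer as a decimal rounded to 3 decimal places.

0.088

For each hypothesis, P(data | H) works out to: P(data | r = 1) = (1/9)(0/8) = 0; P(data | r = 3) = (3/9)(2/8)(1/7)(6/6)(5/5) = 1/84; P(data | r = 4) = (4/9)(3/8)(2/7)(5/6)(4/5) = 2/63; P(data | r = 7) = (7/9)(6/8)(5/7)(2/6)(1/5) = 1/36.
Weighting by the prior gives 1/6 · 0 = 0, 1/6 · 1/84 = 1/504, 1/2 · 2/63 = 1/63, 1/6 · 1/36 = 1/216; with total 17/756.
Therefore the posterior P(r = 3 | data) = (1/504) / (17/756) = 3/34.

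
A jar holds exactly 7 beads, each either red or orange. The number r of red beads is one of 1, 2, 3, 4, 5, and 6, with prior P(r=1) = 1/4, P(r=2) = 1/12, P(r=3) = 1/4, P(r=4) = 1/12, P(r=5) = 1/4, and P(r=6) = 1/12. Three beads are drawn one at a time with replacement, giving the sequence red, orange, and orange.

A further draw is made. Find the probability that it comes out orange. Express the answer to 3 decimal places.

0.604

The likelihood of the observed sequence under each hypothesis: P(data | r = 1) = (1/7)(6/7)(6/7) = 0.10496; P(data | r = 2) = (2/7)(5/7)(5/7) = 0.14577; P(data | r = 3) = (3/7)(4/7)(4/7) = 0.13994; P(data | r = 4) = (4/7)(3/7)(3/7) = 0.10496; P(data | r = 5) = (5/7)(2/7)(2/7) = 0.058309; P(data | r = 6) = (6/7)(1/7)(1/7) = 0.017493.
The prior-weighted likelihoods are 1/4 · 0.10496 = 0.026239, 1/12 · 0.14577 = 0.012148, 1/4 · 0.13994 = 0.034985, 1/12 · 0.10496 = 0.0087464, 1/4 · 0.058309 = 0.014577, 1/12 · 0.017493 = 0.0014577; summing to 0.098154.
Dividing through by the total gives posterior P(r = 1 | data) = 0.26733, P(r = 2 | data) = 0.12376, P(r = 3 | data) = 0.35644, P(r = 4 | data) = 0.089109, P(r = 5 | data) = 0.14851, P(r = 6 | data) = 0.014851.
So P(orange next | data) = Σ P(orange next | H) P(H | data) = (6/7)(0.26733) + (5/7)(0.12376) + (4/7)(0.35644) + (3/7)(0.089109) + (2/7)(0.14851) + (1/7)(0.014851) = 0.60396.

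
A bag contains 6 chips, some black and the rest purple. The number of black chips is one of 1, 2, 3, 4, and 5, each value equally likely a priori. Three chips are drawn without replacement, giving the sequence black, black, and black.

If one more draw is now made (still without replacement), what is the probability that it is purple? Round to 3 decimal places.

0.467

For each hypothesis, P(data | H) works out to: P(data | r = 1) = (1/6)(0/5) = 0; P(data | r = 2) = (2/6)(1/5)(0/4) = 0; P(data | r = 3) = (3/6)(2/5)(1/4) = 1/20; P(data | r = 4) = (4/6)(3/5)(2/4) = 1/5; P(data | r = 5) = (5/6)(4/5)(3/4) = 1/2.
Weighting by the prior gives 1/5 · 0 = 0, 1/5 · 0 = 0, 1/5 · 1/20 = 1/100, 1/5 · 1/5 = 1/25, 1/5 · 1/2 = 1/10; with total 3/20.
Normalising, the posterior is P(r = 1 | data) = 0, P(r = 2 | data) = 0, P(r = 3 | data) = 1/15, P(r = 4 | data) = 4/15, P(r = 5 | data) = 2/3.
The predictive probability is P(purple next | data) = (1)(1/15) + (2/3)(4/15) + (1/3)(2/3) = 7/15.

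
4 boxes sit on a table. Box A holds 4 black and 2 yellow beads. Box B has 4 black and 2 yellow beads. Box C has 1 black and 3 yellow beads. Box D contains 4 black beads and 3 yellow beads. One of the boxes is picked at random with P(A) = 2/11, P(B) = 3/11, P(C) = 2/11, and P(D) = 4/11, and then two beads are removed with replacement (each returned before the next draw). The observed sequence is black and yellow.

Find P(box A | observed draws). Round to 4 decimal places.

Compute the likelihood of the observed sequence for each case: P(data | box A) = (4/6)(2/6) = 0.22222; P(data | box B) = (4/6)(2/6) = 0.22222; P(data | box C) = (1/4)(3/4) = 0.1875; P(data | box D) = (4/7)(3/7) = 0.2449.
The prior-weighted likelihoods are 2/11 · 0.22222 = 0.040404, 3/11 · 0.22222 = 0.060606, 2/11 · 0.1875 = 0.034091, 4/11 · 0.2449 = 0.089054; these sum to 0.22415.
Hence P(box A | data) = (0.040404) / (0.22415) = 0.18025.

0.1803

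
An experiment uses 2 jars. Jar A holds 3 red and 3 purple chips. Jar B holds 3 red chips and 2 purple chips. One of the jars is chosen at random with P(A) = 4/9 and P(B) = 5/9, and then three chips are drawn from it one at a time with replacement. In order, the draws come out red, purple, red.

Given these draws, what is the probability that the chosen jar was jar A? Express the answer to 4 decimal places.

The likelihood of the observed sequence under each hypothesis: P(data | jar A) = (3/6)(3/6)(3/6) = 1/8; P(data | jar B) = (3/5)(2/5)(3/5) = 18/125.
Multiplying each by its prior: 4/9 · 1/8 = 1/18, 5/9 · 18/125 = 2/25; summing to 61/450.
So P(jar A | data) = (1/18) / (61/450) = 25/61.

0.4098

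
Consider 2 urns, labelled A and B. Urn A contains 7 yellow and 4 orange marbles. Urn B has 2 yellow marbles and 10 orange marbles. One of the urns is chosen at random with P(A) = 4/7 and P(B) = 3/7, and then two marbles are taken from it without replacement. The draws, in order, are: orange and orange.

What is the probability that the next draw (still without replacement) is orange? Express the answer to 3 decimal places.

0.698

For each hypothesis, P(data | H) works out to: P(data | urn A) = (4/11)(3/10) = 6/55; P(data | urn B) = (10/12)(9/11) = 15/22.
The prior-weighted likelihoods are 4/7 · 6/55 = 24/385, 3/7 · 15/22 = 45/154; with total 39/110.
Normalising, the posterior is P(urn A | data) = 16/91, P(urn B | data) = 75/91.
Averaging over the posterior, P(orange next | data) = (2/9)(16/91) + (4/5)(75/91) = 44/63.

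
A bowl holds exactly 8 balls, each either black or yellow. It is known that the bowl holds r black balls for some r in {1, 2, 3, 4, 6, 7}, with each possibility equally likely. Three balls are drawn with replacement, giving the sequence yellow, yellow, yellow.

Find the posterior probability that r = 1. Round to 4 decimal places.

0.4531

The likelihood of the observed sequence under each hypothesis: P(data | r = 1) = (7/8)(7/8)(7/8) = 0.66992; P(data | r = 2) = (6/8)(6/8)(6/8) = 0.42188; P(data | r = 3) = (5/8)(5/8)(5/8) = 0.24414; P(data | r = 4) = (4/8)(4/8)(4/8) = 0.125; P(data | r = 6) = (2/8)(2/8)(2/8) = 0.015625; P(data | r = 7) = (1/8)(1/8)(1/8) = 0.0019531.
The prior-weighted likelihoods are 1/6 · 0.66992 = 0.11165, 1/6 · 0.42188 = 0.070312, 1/6 · 0.24414 = 0.04069, 1/6 · 0.125 = 0.020833, 1/6 · 0.015625 = 0.0026042, 1/6 · 0.0019531 = 0.00032552; with total 0.24642.
So P(r = 1 | data) = (0.11165) / (0.24642) = 0.4531.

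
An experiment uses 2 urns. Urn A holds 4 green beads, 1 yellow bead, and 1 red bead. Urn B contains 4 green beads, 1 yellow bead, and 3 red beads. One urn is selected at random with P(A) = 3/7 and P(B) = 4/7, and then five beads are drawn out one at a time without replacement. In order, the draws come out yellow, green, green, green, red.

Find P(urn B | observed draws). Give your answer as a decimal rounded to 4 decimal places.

0.3000

For each hypothesis, P(data | H) works out to: P(data | urn A) = (1/6)(4/5)(3/4)(2/3)(1/2) = 1/30; P(data | urn B) = (1/8)(4/7)(3/6)(2/5)(3/4) = 3/280.
The prior-weighted likelihoods are 3/7 · 1/30 = 1/70, 4/7 · 3/280 = 3/490; these sum to 1/49.
By Bayes' rule, P(urn B | data) = (3/490) / (1/49) = 3/10.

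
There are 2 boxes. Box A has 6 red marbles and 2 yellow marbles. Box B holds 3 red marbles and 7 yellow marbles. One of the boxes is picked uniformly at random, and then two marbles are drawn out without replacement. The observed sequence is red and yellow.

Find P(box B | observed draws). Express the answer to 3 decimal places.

0.521

Under each hypothesis, the probability of the observed sequence is: P(data | box A) = (6/8)(2/7) = 3/14; P(data | box B) = (3/10)(7/9) = 7/30.
Multiplying each by its prior: 1/2 · 3/14 = 3/28, 1/2 · 7/30 = 7/60; with total 47/210.
Hence P(box B | data) = (7/60) / (47/210) = 49/94.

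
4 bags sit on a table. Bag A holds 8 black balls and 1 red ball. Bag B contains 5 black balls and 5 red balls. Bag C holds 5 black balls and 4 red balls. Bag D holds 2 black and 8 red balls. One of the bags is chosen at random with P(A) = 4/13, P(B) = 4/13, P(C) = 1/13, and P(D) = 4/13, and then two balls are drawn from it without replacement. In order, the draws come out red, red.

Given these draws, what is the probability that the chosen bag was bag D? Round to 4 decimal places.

Under each hypothesis, the probability of the observed sequence is: P(data | bag A) = (1/9)(0/8) = 0; P(data | bag B) = (5/10)(4/9) = 0.22222; P(data | bag C) = (4/9)(3/8) = 0.16667; P(data | bag D) = (8/10)(7/9) = 0.62222.
The prior-weighted likelihoods are 4/13 · 0 = 0, 4/13 · 0.22222 = 0.068376, 1/13 · 0.16667 = 0.012821, 4/13 · 0.62222 = 0.19145; these sum to 0.27265.
So P(bag D | data) = (0.19145) / (0.27265) = 0.70219.

0.7022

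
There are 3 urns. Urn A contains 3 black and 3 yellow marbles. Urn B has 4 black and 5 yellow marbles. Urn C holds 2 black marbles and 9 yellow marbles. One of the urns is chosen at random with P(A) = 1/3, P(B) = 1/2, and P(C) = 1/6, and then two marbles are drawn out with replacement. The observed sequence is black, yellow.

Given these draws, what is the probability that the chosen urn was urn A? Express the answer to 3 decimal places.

The likelihood of the observed sequence under each hypothesis: P(data | urn A) = (3/6)(3/6) = 0.25; P(data | urn B) = (4/9)(5/9) = 0.24691; P(data | urn C) = (2/11)(9/11) = 0.14876.
Multiplying each by its prior: 1/3 · 0.25 = 0.083333, 1/2 · 0.24691 = 0.12346, 1/6 · 0.14876 = 0.024793; summing to 0.23158.
So P(urn A | data) = (0.083333) / (0.23158) = 0.35984.

0.360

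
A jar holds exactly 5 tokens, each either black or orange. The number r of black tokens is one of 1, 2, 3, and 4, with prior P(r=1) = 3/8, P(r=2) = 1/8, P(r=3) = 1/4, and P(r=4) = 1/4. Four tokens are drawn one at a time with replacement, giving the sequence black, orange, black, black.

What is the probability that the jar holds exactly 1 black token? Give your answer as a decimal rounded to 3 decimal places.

0.044

Compute the likelihood of the observed sequence for each case: P(data | r = 1) = (1/5)(4/5)(1/5)(1/5) = 0.0064; P(data | r = 2) = (2/5)(3/5)(2/5)(2/5) = 0.0384; P(data | r = 3) = (3/5)(2/5)(3/5)(3/5) = 0.0864; P(data | r = 4) = (4/5)(1/5)(4/5)(4/5) = 0.1024.
The prior-weighted likelihoods are 3/8 · 0.0064 = 0.0024, 1/8 · 0.0384 = 0.0048, 1/4 · 0.0864 = 0.0216, 1/4 · 0.1024 = 0.0256; with total 0.0544.
So P(r = 1 | data) = (0.0024) / (0.0544) = 0.044118.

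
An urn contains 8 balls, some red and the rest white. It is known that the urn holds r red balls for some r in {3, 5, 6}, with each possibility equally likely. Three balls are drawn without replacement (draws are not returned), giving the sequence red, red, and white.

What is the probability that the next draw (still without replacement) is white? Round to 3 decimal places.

0.400

The likelihood of the observed sequence under each hypothesis: P(data | r = 3) = (3/8)(2/7)(5/6) = 5/56; P(data | r = 5) = (5/8)(4/7)(3/6) = 5/28; P(data | r = 6) = (6/8)(5/7)(2/6) = 5/28.
Multiplying each by its prior: 1/3 · 5/56 = 5/168, 1/3 · 5/28 = 5/84, 1/3 · 5/28 = 5/84; these sum to 25/168.
Dividing through by the total gives posterior P(r = 3 | data) = 1/5, P(r = 5 | data) = 2/5, P(r = 6 | data) = 2/5.
So P(white next | data) = Σ P(white next | H) P(H | data) = (4/5)(1/5) + (2/5)(2/5) + (1/5)(2/5) = 2/5.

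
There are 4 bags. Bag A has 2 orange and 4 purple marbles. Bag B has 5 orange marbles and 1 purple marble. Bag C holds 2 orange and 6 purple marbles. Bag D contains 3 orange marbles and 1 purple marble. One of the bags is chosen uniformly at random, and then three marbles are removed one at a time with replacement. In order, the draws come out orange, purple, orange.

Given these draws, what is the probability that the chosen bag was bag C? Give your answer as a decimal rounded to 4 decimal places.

0.1242

Compute the likelihood of the observed sequence for each case: P(data | bag A) = (2/6)(4/6)(2/6) = 0.074074; P(data | bag B) = (5/6)(1/6)(5/6) = 0.11574; P(data | bag C) = (2/8)(6/8)(2/8) = 0.046875; P(data | bag D) = (3/4)(1/4)(3/4) = 0.14062.
The prior-weighted likelihoods are 1/4 · 0.074074 = 0.018519, 1/4 · 0.11574 = 0.028935, 1/4 · 0.046875 = 0.011719, 1/4 · 0.14062 = 0.035156; summing to 0.094329.
Hence P(bag C | data) = (0.011719) / (0.094329) = 0.12423.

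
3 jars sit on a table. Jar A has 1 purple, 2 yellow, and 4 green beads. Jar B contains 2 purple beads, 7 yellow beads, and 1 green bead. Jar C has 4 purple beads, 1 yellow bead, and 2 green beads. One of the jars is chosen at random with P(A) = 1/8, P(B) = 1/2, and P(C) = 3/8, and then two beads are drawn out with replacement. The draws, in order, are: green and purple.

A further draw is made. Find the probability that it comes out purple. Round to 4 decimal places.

0.4721

Compute the likelihood of the observed sequence for each case: P(data | jar A) = (4/7)(1/7) = 4/49; P(data | jar B) = (1/10)(2/10) = 1/50; P(data | jar C) = (2/7)(4/7) = 8/49.
Multiplying each by its prior: 1/8 · 4/49 = 1/98, 1/2 · 1/50 = 1/100, 3/8 · 8/49 = 3/49; summing to 57/700.
Normalising, the posterior is P(jar A | data) = 50/399, P(jar B | data) = 7/57, P(jar C | data) = 100/133.
Averaging over the posterior, P(purple next | data) = (1/7)(50/399) + (1/5)(7/57) + (4/7)(100/133) = 347/735.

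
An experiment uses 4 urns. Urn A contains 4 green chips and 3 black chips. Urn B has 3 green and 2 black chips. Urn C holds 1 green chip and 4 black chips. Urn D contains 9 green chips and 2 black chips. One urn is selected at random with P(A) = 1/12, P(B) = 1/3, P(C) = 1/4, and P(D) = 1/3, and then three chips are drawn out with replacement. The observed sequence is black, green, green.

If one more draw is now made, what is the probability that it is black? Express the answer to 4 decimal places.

0.3509

For each hypothesis, P(data | H) works out to: P(data | urn A) = (3/7)(4/7)(4/7) = 0.13994; P(data | urn B) = (2/5)(3/5)(3/5) = 0.144; P(data | urn C) = (4/5)(1/5)(1/5) = 0.032; P(data | urn D) = (2/11)(9/11)(9/11) = 0.12171.
Multiplying each by its prior: 1/12 · 0.13994 = 0.011662, 1/3 · 0.144 = 0.048, 1/4 · 0.032 = 0.008, 1/3 · 0.12171 = 0.040571; summing to 0.10823.
The posterior is then P(urn A | data) = 0.10775, P(urn B | data) = 0.44349, P(urn C | data) = 0.073915, P(urn D | data) = 0.37485.
Averaging over the posterior, P(black next | data) = (3/7)(0.10775) + (2/5)(0.44349) + (4/5)(0.073915) + (2/11)(0.37485) = 0.35086.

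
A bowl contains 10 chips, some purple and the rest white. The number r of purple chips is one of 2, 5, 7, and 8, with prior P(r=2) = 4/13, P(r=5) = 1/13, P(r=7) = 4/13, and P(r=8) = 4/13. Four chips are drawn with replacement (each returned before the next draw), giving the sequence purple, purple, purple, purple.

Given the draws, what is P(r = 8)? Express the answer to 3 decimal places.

0.614

For each hypothesis, P(data | H) works out to: P(data | r = 2) = (2/10)(2/10)(2/10)(2/10) = 0.0016; P(data | r = 5) = (5/10)(5/10)(5/10)(5/10) = 0.0625; P(data | r = 7) = (7/10)(7/10)(7/10)(7/10) = 0.2401; P(data | r = 8) = (8/10)(8/10)(8/10)(8/10) = 0.4096.
Multiplying each by its prior: 4/13 · 0.0016 = 0.00049231, 1/13 · 0.0625 = 0.0048077, 4/13 · 0.2401 = 0.073877, 4/13 · 0.4096 = 0.12603; summing to 0.20521.
Hence P(r = 8 | data) = (0.12603) / (0.20521) = 0.61416.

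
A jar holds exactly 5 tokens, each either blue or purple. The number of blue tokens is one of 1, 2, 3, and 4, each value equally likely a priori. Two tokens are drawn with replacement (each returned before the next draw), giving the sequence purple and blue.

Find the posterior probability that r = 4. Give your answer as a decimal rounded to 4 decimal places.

The likelihood of the observed sequence under each hypothesis: P(data | r = 1) = (4/5)(1/5) = 4/25; P(data | r = 2) = (3/5)(2/5) = 6/25; P(data | r = 3) = (2/5)(3/5) = 6/25; P(data | r = 4) = (1/5)(4/5) = 4/25.
Weighting by the prior gives 1/4 · 4/25 = 1/25, 1/4 · 6/25 = 3/50, 1/4 · 6/25 = 3/50, 1/4 · 4/25 = 1/25; these sum to 1/5.
Hence P(r = 4 | data) = (1/25) / (1/5) = 1/5.

0.2000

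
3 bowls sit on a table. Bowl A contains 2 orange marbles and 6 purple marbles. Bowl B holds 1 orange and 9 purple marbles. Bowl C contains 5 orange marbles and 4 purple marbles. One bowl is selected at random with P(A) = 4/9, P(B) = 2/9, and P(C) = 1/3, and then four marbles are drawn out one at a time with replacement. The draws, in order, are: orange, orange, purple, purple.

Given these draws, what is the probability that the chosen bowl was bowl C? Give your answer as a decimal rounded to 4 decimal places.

The likelihood of the observed sequence under each hypothesis: P(data | bowl A) = (2/8)(2/8)(6/8)(6/8) = 0.035156; P(data | bowl B) = (1/10)(1/10)(9/10)(9/10) = 0.0081; P(data | bowl C) = (5/9)(5/9)(4/9)(4/9) = 0.060966.
Multiplying each by its prior: 4/9 · 0.035156 = 0.015625, 2/9 · 0.0081 = 0.0018, 1/3 · 0.060966 = 0.020322; with total 0.037747.
Therefore the posterior P(bowl C | data) = (0.020322) / (0.037747) = 0.53838.

0.5384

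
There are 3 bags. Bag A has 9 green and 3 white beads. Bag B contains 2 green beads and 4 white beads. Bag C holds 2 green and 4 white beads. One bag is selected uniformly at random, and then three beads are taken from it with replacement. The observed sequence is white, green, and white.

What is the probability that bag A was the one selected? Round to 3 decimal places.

For each hypothesis, P(data | H) works out to: P(data | bag A) = (3/12)(9/12)(3/12) = 0.046875; P(data | bag B) = (4/6)(2/6)(4/6) = 0.14815; P(data | bag C) = (4/6)(2/6)(4/6) = 0.14815.
The prior-weighted likelihoods are 1/3 · 0.046875 = 0.015625, 1/3 · 0.14815 = 0.049383, 1/3 · 0.14815 = 0.049383; summing to 0.11439.
Therefore the posterior P(bag A | data) = (0.015625) / (0.11439) = 0.13659.

0.137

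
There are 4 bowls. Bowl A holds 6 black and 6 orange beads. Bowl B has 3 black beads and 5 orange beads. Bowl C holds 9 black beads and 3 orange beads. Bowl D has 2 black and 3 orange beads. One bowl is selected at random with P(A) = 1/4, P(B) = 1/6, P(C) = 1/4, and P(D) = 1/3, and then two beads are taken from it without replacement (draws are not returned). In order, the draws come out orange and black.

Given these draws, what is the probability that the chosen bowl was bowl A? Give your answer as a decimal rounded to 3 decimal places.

0.258

Under each hypothesis, the probability of the observed sequence is: P(data | bowl A) = (6/12)(6/11) = 0.27273; P(data | bowl B) = (5/8)(3/7) = 0.26786; P(data | bowl C) = (3/12)(9/11) = 0.20455; P(data | bowl D) = (3/5)(2/4) = 0.3.
The prior-weighted likelihoods are 1/4 · 0.27273 = 0.068182, 1/6 · 0.26786 = 0.044643, 1/4 · 0.20455 = 0.051136, 1/3 · 0.3 = 0.1; with total 0.26396.
So P(bowl A | data) = (0.068182) / (0.26396) = 0.2583.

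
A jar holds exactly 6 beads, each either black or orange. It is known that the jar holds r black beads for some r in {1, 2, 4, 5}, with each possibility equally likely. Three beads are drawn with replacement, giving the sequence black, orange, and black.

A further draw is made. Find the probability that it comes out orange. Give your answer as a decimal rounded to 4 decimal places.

0.3803

The likelihood of the observed sequence under each hypothesis: P(data | r = 1) = (1/6)(5/6)(1/6) = 5/216; P(data | r = 2) = (2/6)(4/6)(2/6) = 2/27; P(data | r = 4) = (4/6)(2/6)(4/6) = 4/27; P(data | r = 5) = (5/6)(1/6)(5/6) = 25/216.
The prior-weighted likelihoods are 1/4 · 5/216 = 5/864, 1/4 · 2/27 = 1/54, 1/4 · 4/27 = 1/27, 1/4 · 25/216 = 25/864; with total 13/144.
The posterior is then P(r = 1 | data) = 5/78, P(r = 2 | data) = 8/39, P(r = 4 | data) = 16/39, P(r = 5 | data) = 25/78.
So P(orange next | data) = Σ P(orange next | H) P(H | data) = (5/6)(5/78) + (2/3)(8/39) + (1/3)(16/39) + (1/6)(25/78) = 89/234.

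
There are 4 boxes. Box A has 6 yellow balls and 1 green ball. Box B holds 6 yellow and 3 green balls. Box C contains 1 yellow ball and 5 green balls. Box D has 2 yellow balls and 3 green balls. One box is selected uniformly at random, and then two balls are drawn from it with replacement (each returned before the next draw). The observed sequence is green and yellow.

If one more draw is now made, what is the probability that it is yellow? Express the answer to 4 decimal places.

Under each hypothesis, the probability of the observed sequence is: P(data | box A) = (1/7)(6/7) = 0.12245; P(data | box B) = (3/9)(6/9) = 0.22222; P(data | box C) = (5/6)(1/6) = 0.13889; P(data | box D) = (3/5)(2/5) = 0.24.
The prior-weighted likelihoods are 1/4 · 0.12245 = 0.030612, 1/4 · 0.22222 = 0.055556, 1/4 · 0.13889 = 0.034722, 1/4 · 0.24 = 0.06; summing to 0.18089.
Dividing through by the total gives posterior P(box A | data) = 0.16923, P(box B | data) = 0.30712, P(box C | data) = 0.19195, P(box D | data) = 0.33169.
Averaging over the posterior, P(yellow next | data) = (6/7)(0.16923) + (2/3)(0.30712) + (1/6)(0.19195) + (2/5)(0.33169) = 0.51447.

0.5145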